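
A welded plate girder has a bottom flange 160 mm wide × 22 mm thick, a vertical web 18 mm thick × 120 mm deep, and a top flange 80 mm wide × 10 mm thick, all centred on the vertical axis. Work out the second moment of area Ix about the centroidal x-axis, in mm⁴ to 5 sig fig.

Ix ≈ 1.7820 × 10⁷ mm⁴

Decompose the section into non-overlapping parts with the origin at the bottom-left of its bounding rectangle.
Bottom plate: 160 × 22, A = 3 520 mm², y = 11 mm, Ī = 141973.3 mm⁴.
Web plate: 18 × 120, A = 2 160 mm², y = 82 mm, Ī = 2 592 000 mm⁴.
Top plate: 80 × 10, A = 800 mm², y = 147 mm, Ī = 6666.667 mm⁴.
Centroid: ȳ = ΣA·y / ΣA = 51.45679 mm.
Transfer each piece to the centroidal x-axis using Ī + A·d² with d = y − 51.45679:
  bottom plate: d = -40.45679 mm → contributes +5 903 340 mm⁴
  web plate: d = 30.54321 mm → contributes +4 607 037 mm⁴
  top plate: d = 95.54321 mm → contributes +7 309 471 mm⁴
Total I = 17 819 848 mm⁴.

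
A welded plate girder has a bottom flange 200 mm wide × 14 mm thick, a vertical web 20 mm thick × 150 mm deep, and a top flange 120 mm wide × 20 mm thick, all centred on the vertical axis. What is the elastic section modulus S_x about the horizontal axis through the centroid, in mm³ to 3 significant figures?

S_x ≈ 4.26 × 10⁵ mm³

Split into non-overlapping primitives; take the origin at the lower-left of the bounding box.
Bottom plate: 200 × 14, A = 2 800 mm², y = 7 mm, Ī = 45 733 mm⁴.
Web plate: 20 × 150, A = 3 000 mm², y = 89 mm, Ī = 5 625 000 mm⁴.
Top plate: 120 × 20, A = 2 400 mm², y = 174 mm, Ī = 80 000 mm⁴.
Centroid: ȳ = ΣA·y / ΣA = 85.878 mm.
Transfer each piece to the horizontal axis through the centroid using Ī + A·d² with d = y − 85.878:
  bottom plate: d = -78.878 mm → contributes +17 466 624 mm⁴
  web plate: d = 3.122 mm → contributes +5 654 240 mm⁴
  top plate: d = 88.122 mm → contributes +18 717 148 mm⁴
Total I = 41 838 011 mm⁴.
Extreme fibre distance c = 98.122 mm; S = I/c = 426 388 mm³.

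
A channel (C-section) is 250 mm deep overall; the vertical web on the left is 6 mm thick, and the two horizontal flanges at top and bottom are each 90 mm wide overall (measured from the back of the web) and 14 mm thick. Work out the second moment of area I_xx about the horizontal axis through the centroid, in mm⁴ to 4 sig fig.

I_xx ≈ 4.060 × 10⁷ mm⁴

Split into non-overlapping primitives; take the origin at the lower-left of the bounding box.
Web: 6 × 250, A = 1 500 mm², y = 125 mm, Ī = 7 812 500 mm⁴.
Top flange (beyond web): 84 × 14, A = 1 176 mm², y = 243 mm, Ī = 19 208 mm⁴.
Bottom flange (beyond web): 84 × 14, A = 1 176 mm², y = 7 mm, Ī = 19 208 mm⁴.
By symmetry the centroid is at mid-height, ȳ = 125 mm.
Transfer each piece to the horizontal axis through the centroid using Ī + A·d² with d = y − 125:
  web: d = 0 mm → contributes +7 812 500 mm⁴
  top flange (beyond web): d = 118 mm → contributes +16 393 832 mm⁴
  bottom flange (beyond web): d = -118 mm → contributes +16 393 832 mm⁴
Total I = 40 600 164 mm⁴.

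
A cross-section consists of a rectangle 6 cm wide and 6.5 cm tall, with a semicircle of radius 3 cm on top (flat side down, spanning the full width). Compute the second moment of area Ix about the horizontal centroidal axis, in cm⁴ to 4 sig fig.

Ix ≈ 358.5 cm⁴

Break the section into simple shapes (no overlaps), measuring from the bottom-left corner of the bounding box.
Rectangular body: 6 × 6.5, A = 39 cm², y = 3.25 cm, Ī = 137.313 cm⁴.
Semicircular cap: semicircle r = 3, A = 14.1372 cm², y = 7.77324 cm, Ī = 8.89031 cm⁴.
Centroid: ȳ = ΣA·y / ΣA = 4.45341 cm.
Transfer each piece to the horizontal centroidal axis using Ī + A·d² with d = y − 4.45341:
  rectangular body: d = -1.20341 cm → contributes +193.792 cm⁴
  semicircular cap: d = 3.31983 cm → contributes +164.7 cm⁴
Total I = 358.492 cm⁴.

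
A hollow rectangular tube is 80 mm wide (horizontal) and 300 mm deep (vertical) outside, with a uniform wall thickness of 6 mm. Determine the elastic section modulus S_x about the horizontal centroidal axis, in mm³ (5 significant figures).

Split into non-overlapping primitives; take the origin at the lower-left of the bounding box.
Outer rectangle: 80 × 300, A = 24 000 mm², y = 150 mm, Ī = 180 000 000 mm⁴.
Inner void (subtracted): 68 × 288, A = 19 584 mm², y = 150 mm, Ī = 135 364 608 mm⁴.
By symmetry the centroid is at mid-height, ȳ = 150 mm.
All pieces are centred on the horizontal centroidal axis, so I = ΣĪ (holes subtracted) = 44 635 392 mm⁴.
Extreme fibre distance c = 150 mm; S = I/c = 297569.3 mm³.

S_x ≈ 2.9757 × 10⁵ mm³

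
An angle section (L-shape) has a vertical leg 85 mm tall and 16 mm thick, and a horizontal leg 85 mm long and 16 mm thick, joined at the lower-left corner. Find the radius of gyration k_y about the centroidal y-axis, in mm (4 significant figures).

Decompose the section into non-overlapping parts with the origin at the bottom-left of its bounding rectangle.
Vertical leg: 16 × 85, A = 1 360 mm², x = 8 mm, Ī = 29013.3 mm⁴.
Horizontal leg (remainder): 69 × 16, A = 1 104 mm², x = 50.5 mm, Ī = 438 012 mm⁴.
Centroid: x̄ = ΣA·x / ΣA = 27.0422 mm.
Transfer each piece to the centroidal y-axis using Ī + A·d² with d = x − 27.0422:
  vertical leg: d = -19.0422 mm → contributes +522 157 mm⁴
  horizontal leg (remainder): d = 23.4578 mm → contributes +1 045 508 mm⁴
Total I = 1 567 665 mm⁴.
Radius of gyration: k = √(I/A) = √(1 567 665 / 2 464) = 25.2236 mm.

k_y ≈ 25.22 mm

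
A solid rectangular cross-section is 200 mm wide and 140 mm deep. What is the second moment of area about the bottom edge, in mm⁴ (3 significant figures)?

I_base ≈ 1.83 × 10⁸ mm⁴

The section: 200 × 140, A = 28 000 mm², y = 70 mm, Ī = 45 733 333 mm⁴.
Transfer it to a horizontal axis along the bottom face using Ī + A·d² with d = y − 0:
  the section: d = 70 mm → contributes +182 933 333 mm⁴
Total I = 182 933 333 mm⁴.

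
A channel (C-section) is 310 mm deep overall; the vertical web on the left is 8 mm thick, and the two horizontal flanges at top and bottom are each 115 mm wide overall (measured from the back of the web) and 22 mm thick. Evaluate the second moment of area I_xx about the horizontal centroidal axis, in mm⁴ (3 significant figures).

Break the section into simple shapes (no overlaps), measuring from the bottom-left corner of the bounding box.
Web: 8 × 310, A = 2 480 mm², y = 155 mm, Ī = 19 860 667 mm⁴.
Top flange (beyond web): 107 × 22, A = 2 354 mm², y = 299 mm, Ī = 94 945 mm⁴.
Bottom flange (beyond web): 107 × 22, A = 2 354 mm², y = 11 mm, Ī = 94 945 mm⁴.
By symmetry the centroid is at mid-height, ȳ = 155 mm.
Transfer each piece to the horizontal centroidal axis using Ī + A·d² with d = y − 155:
  web: d = 0 mm → contributes +19 860 667 mm⁴
  top flange (beyond web): d = 144 mm → contributes +48 907 489 mm⁴
  bottom flange (beyond web): d = -144 mm → contributes +48 907 489 mm⁴
Total I = 117 675 644 mm⁴.

I_xx ≈ 1.18 × 10⁸ mm⁴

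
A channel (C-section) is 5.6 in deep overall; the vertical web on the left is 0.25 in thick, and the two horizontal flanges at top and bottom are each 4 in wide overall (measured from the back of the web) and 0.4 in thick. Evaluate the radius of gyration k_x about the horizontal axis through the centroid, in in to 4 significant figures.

Break the section into simple shapes (no overlaps), measuring from the bottom-left corner of the bounding box.
Web: 0.25 × 5.6, A = 1.4 in², y = 2.8 in, Ī = 3.65867 in⁴.
Top flange (beyond web): 3.75 × 0.4, A = 1.5 in², y = 5.4 in, Ī = 0.02 in⁴.
Bottom flange (beyond web): 3.75 × 0.4, A = 1.5 in², y = 0.2 in, Ī = 0.02 in⁴.
By symmetry the centroid is at mid-height, ȳ = 2.8 in.
Transfer each piece to the horizontal axis through the centroid using Ī + A·d² with d = y − 2.8:
  web: d = 0 in → contributes +3.65867 in⁴
  top flange (beyond web): d = 2.6 in → contributes +10.16 in⁴
  bottom flange (beyond web): d = -2.6 in → contributes +10.16 in⁴
Total I = 23.9787 in⁴.
Radius of gyration: k = √(I/A) = √(23.9787 / 4.4) = 2.33446 in.

k_x ≈ 2.334 in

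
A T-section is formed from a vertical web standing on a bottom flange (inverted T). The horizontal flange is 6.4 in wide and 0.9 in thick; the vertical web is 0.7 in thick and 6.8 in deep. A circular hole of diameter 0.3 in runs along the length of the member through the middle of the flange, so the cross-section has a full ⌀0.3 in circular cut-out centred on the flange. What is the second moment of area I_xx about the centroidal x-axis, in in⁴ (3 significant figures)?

I_xx ≈ 57.1 in⁴

Decompose the section into non-overlapping parts with the origin at the bottom-left of its bounding rectangle.
Flange: 6.4 × 0.9, A = 5.76 in², y = 0.45 in, Ī = 0.3888 in⁴.
Web: 0.7 × 6.8, A = 4.76 in², y = 4.3 in, Ī = 18.342 in⁴.
Hole (subtracted): ⌀0.3, A = 0.070686 in², y = 0.45 in, Ī = 0.00039761 in⁴.
Centroid: ȳ = ΣA·y / ΣA = 2.2038 in.
Transfer each piece to the centroidal x-axis using Ī + A·d² with d = y − 2.2038:
  flange: d = -1.7538 in → contributes +18.105 in⁴
  web: d = 2.0962 in → contributes +39.258 in⁴
  hole: d = -1.7538 in → contributes −0.21781 in⁴
Total I = 57.145 in⁴.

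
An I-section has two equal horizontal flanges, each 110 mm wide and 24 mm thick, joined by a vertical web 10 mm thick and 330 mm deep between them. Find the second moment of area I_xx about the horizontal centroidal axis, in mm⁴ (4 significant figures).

Decompose the section into non-overlapping parts with the origin at the bottom-left of its bounding rectangle.
Bottom flange: 110 × 24, A = 2 640 mm², y = 12 mm, Ī = 126 720 mm⁴.
Web: 10 × 330, A = 3 300 mm², y = 189 mm, Ī = 29 947 500 mm⁴.
Top flange: 110 × 24, A = 2 640 mm², y = 366 mm, Ī = 126 720 mm⁴.
By symmetry the centroid is at mid-height, ȳ = 189 mm.
Transfer each piece to the horizontal centroidal axis using Ī + A·d² with d = y − 189:
  bottom flange: d = -177 mm → contributes +82 835 280 mm⁴
  web: d = 0 mm → contributes +29 947 500 mm⁴
  top flange: d = 177 mm → contributes +82 835 280 mm⁴
Total I = 195 618 060 mm⁴.

I_xx ≈ 1.956 × 10⁸ mm⁴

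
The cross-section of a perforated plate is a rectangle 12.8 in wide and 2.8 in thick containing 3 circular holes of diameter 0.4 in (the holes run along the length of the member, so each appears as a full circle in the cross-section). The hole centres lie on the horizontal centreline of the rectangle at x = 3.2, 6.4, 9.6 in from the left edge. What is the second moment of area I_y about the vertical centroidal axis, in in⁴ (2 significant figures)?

Treat the section as a set of non-overlapping primitives; coordinates are from the bounding-box lower-left.
Plate: 12.8 × 2.8, A = 35.84 in², x = 6.4 in, Ī = 489.3 in⁴.
Hole 1 (subtracted): ⌀0.4, A = 0.1257 in², x = 3.2 in, Ī = 0.001257 in⁴.
Hole 2 (subtracted): ⌀0.4, A = 0.1257 in², x = 6.4 in, Ī = 0.001257 in⁴.
Hole 3 (subtracted): ⌀0.4, A = 0.1257 in², x = 9.6 in, Ī = 0.001257 in⁴.
By symmetry the centroid is at mid-width, x̄ = 6.4 in.
Transfer each piece to the vertical centroidal axis using Ī + A·d² with d = x − 6.4:
  plate: d = 0 in → contributes +489.3 in⁴
  hole 1: d = -3.2 in → contributes −1.288 in⁴
  hole 2: d = 0 in → contributes −0.001257 in⁴
  hole 3: d = 3.2 in → contributes −1.288 in⁴
Total I = 486.8 in⁴.

I_y ≈ 490 in⁴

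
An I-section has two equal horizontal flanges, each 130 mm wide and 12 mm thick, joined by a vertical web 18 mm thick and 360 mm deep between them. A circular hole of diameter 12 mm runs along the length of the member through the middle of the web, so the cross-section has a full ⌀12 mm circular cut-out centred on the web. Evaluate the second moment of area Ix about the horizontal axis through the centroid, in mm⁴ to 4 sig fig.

Split into non-overlapping primitives; take the origin at the lower-left of the bounding box.
Bottom flange: 130 × 12, A = 1 560 mm², y = 6 mm, Ī = 18 720 mm⁴.
Web: 18 × 360, A = 6 480 mm², y = 192 mm, Ī = 69 984 000 mm⁴.
Top flange: 130 × 12, A = 1 560 mm², y = 378 mm, Ī = 18 720 mm⁴.
Hole (subtracted): ⌀12, A = 113.097 mm², y = 192 mm, Ī = 1017.88 mm⁴.
By symmetry the centroid is at mid-height, ȳ = 192 mm.
Transfer each piece to the horizontal axis through the centroid using Ī + A·d² with d = y − 192:
  bottom flange: d = -186 mm → contributes +53 988 480 mm⁴
  web: d = 0 mm → contributes +69 984 000 mm⁴
  top flange: d = 186 mm → contributes +53 988 480 mm⁴
  hole: d = 0 mm → contributes −1017.88 mm⁴
Total I = 177 959 942 mm⁴.

Ix ≈ 1.780 × 10⁸ mm⁴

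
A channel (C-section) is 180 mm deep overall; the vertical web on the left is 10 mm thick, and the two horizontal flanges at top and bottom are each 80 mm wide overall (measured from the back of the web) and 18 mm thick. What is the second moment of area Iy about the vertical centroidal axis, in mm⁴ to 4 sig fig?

Iy ≈ 2.724 × 10⁶ mm⁴

Split into non-overlapping primitives; take the origin at the lower-left of the bounding box.
Web: 10 × 180, A = 1 800 mm², x = 5 mm, Ī = 15 000 mm⁴.
Top flange (beyond web): 70 × 18, A = 1 260 mm², x = 45 mm, Ī = 514 500 mm⁴.
Bottom flange (beyond web): 70 × 18, A = 1 260 mm², x = 45 mm, Ī = 514 500 mm⁴.
Centroid: x̄ = ΣA·x / ΣA = 28.3333 mm.
Transfer each piece to the vertical centroidal axis using Ī + A·d² with d = x − 28.3333:
  web: d = -23.3333 mm → contributes +995 000 mm⁴
  top flange (beyond web): d = 16.6667 mm → contributes +864 500 mm⁴
  bottom flange (beyond web): d = 16.6667 mm → contributes +864 500 mm⁴
Total I = 2 724 000 mm⁴.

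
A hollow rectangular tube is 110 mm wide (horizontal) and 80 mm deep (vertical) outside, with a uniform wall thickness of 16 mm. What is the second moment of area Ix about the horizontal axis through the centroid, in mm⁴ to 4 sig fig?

Ix ≈ 3.974 × 10⁶ mm⁴

Decompose the section into non-overlapping parts with the origin at the bottom-left of its bounding rectangle.
Outer rectangle: 110 × 80, A = 8 800 mm², y = 40 mm, Ī = 4 693 333 mm⁴.
Inner void (subtracted): 78 × 48, A = 3 744 mm², y = 40 mm, Ī = 718 848 mm⁴.
By symmetry the centroid is at mid-height, ȳ = 40 mm.
All pieces are centred on the horizontal axis through the centroid, so I = ΣĪ (holes subtracted) = 3 974 485 mm⁴.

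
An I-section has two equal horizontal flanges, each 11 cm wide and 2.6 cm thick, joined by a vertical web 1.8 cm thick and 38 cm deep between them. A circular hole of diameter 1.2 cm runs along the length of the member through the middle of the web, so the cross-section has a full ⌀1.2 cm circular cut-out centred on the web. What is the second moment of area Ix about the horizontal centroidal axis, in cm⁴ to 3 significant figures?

Ix ≈ 3.18 × 10⁴ cm⁴

Treat the section as a set of non-overlapping primitives; coordinates are from the bounding-box lower-left.
Bottom flange: 11 × 2.6, A = 28.6 cm², y = 1.3 cm, Ī = 16.111 cm⁴.
Web: 1.8 × 38, A = 68.4 cm², y = 21.6 cm, Ī = 8230.8 cm⁴.
Top flange: 11 × 2.6, A = 28.6 cm², y = 41.9 cm, Ī = 16.111 cm⁴.
Hole (subtracted): ⌀1.2, A = 1.131 cm², y = 21.6 cm, Ī = 0.10179 cm⁴.
By symmetry the centroid is at mid-height, ȳ = 21.6 cm.
Transfer each piece to the horizontal centroidal axis using Ī + A·d² with d = y − 21.6:
  bottom flange: d = -20.3 cm → contributes +11 802 cm⁴
  web: d = 0 cm → contributes +8230.8 cm⁴
  top flange: d = 20.3 cm → contributes +11 802 cm⁴
  hole: d = 0 cm → contributes −0.10179 cm⁴
Total I = 31 834 cm⁴.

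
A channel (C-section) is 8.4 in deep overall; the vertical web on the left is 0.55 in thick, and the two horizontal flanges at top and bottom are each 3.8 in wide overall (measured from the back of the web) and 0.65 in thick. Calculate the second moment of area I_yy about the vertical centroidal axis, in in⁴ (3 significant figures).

I_yy ≈ 11.8 in⁴

Split into non-overlapping primitives; take the origin at the lower-left of the bounding box.
Web: 0.55 × 8.4, A = 4.62 in², x = 0.275 in, Ī = 0.11646 in⁴.
Top flange (beyond web): 3.25 × 0.65, A = 2.1125 in², x = 2.175 in, Ī = 1.8594 in⁴.
Bottom flange (beyond web): 3.25 × 0.65, A = 2.1125 in², x = 2.175 in, Ī = 1.8594 in⁴.
Centroid: x̄ = ΣA·x / ΣA = 1.1826 in.
Transfer each piece to the vertical centroidal axis using Ī + A·d² with d = x − 1.1826:
  web: d = -0.90757 in → contributes +3.9219 in⁴
  top flange (beyond web): d = 0.99243 in → contributes +3.9401 in⁴
  bottom flange (beyond web): d = 0.99243 in → contributes +3.9401 in⁴
Total I = 11.802 in⁴.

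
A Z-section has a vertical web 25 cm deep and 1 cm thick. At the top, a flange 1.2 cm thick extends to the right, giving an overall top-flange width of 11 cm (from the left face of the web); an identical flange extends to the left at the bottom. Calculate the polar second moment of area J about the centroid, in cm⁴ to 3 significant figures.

Treat the section as a set of non-overlapping primitives; coordinates are from the bounding-box lower-left.
Web: 1 × 25, A = 25 cm², y = 12.5 cm, Ī = 1302.1 cm⁴.
Top flange (beyond web): 10 × 1.2, A = 12 cm², y = 24.4 cm, Ī = 1.44 cm⁴.
Bottom flange (beyond web): 10 × 1.2, A = 12 cm², y = 0.6 cm, Ī = 1.44 cm⁴.
Centroid: ȳ = ΣA·y / ΣA = 12.5 cm.
Transfer each piece to the centroidal x-axis using Ī + A·d² with d = y − 12.5:
  web: d = 0 cm → contributes +1302.1 cm⁴
  top flange (beyond web): d = 11.9 cm → contributes +1700.8 cm⁴
  bottom flange (beyond web): d = -11.9 cm → contributes +1700.8 cm⁴
Total I = 4703.6 cm⁴.
For the y-axis: x̄ = 10.5 cm.
Repeating about the centroidal y-axis gives I_y = 928.08 cm⁴.
Polar second moment: J = I_x + I_y = 5631.7 cm⁴.

J ≈ 5630 cm⁴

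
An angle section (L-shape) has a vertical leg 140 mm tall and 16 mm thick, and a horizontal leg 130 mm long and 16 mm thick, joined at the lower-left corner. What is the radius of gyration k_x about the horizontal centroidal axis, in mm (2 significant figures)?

k_x ≈ 43 mm

Decompose the section into non-overlapping parts with the origin at the bottom-left of its bounding rectangle.
Vertical leg: 16 × 140, A = 2 240 mm², y = 70 mm, Ī = 3 658 667 mm⁴.
Horizontal leg (remainder): 114 × 16, A = 1 824 mm², y = 8 mm, Ī = 38 912 mm⁴.
Centroid: ȳ = ΣA·y / ΣA = 42.17 mm.
Transfer each piece to the horizontal centroidal axis using Ī + A·d² with d = y − 42.17:
  vertical leg: d = 27.83 mm → contributes +5 393 164 mm⁴
  horizontal leg (remainder): d = -34.17 mm → contributes +2 168 997 mm⁴
Total I = 7 562 161 mm⁴.
Radius of gyration: k = √(I/A) = √(7 562 161 / 4 064) = 43.14 mm.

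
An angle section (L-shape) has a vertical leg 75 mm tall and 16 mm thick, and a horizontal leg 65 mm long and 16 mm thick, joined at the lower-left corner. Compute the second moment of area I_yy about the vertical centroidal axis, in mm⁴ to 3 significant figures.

Decompose the section into non-overlapping parts with the origin at the bottom-left of its bounding rectangle.
Vertical leg: 16 × 75, A = 1 200 mm², x = 8 mm, Ī = 25 600 mm⁴.
Horizontal leg (remainder): 49 × 16, A = 784 mm², x = 40.5 mm, Ī = 156 865 mm⁴.
Centroid: x̄ = ΣA·x / ΣA = 20.843 mm.
Transfer each piece to the vertical centroidal axis using Ī + A·d² with d = x − 20.843:
  vertical leg: d = -12.843 mm → contributes +223 523 mm⁴
  horizontal leg (remainder): d = 19.657 mm → contributes +459 809 mm⁴
Total I = 683 332 mm⁴.

I_yy ≈ 6.83 × 10⁵ mm⁴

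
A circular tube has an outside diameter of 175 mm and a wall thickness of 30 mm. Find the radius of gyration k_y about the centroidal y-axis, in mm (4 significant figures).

k_y ≈ 52.35 mm

Split into non-overlapping primitives; take the origin at the lower-left of the bounding box.
Outer circle: ⌀175, A = 24052.8 mm², x = 87.5 mm, Ī = 46 038 598 mm⁴.
Bore (subtracted): ⌀115, A = 10386.9 mm², x = 87.5 mm, Ī = 8 585 414 mm⁴.
By symmetry the centroid is at mid-width, x̄ = 87.5 mm.
All pieces are centred on the centroidal y-axis, so I = ΣĪ (holes subtracted) = 37 453 184 mm⁴.
Radius of gyration: k = √(I/A) = √(37 453 184 / 13665.9) = 52.351 mm.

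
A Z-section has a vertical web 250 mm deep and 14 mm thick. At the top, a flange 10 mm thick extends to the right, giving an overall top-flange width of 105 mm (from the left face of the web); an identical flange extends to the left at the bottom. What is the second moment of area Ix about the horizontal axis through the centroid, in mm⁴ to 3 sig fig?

Treat the section as a set of non-overlapping primitives; coordinates are from the bounding-box lower-left.
Web: 14 × 250, A = 3 500 mm², y = 125 mm, Ī = 18 229 167 mm⁴.
Top flange (beyond web): 91 × 10, A = 910 mm², y = 245 mm, Ī = 7583.3 mm⁴.
Bottom flange (beyond web): 91 × 10, A = 910 mm², y = 5 mm, Ī = 7583.3 mm⁴.
Centroid: ȳ = ΣA·y / ΣA = 125 mm.
Transfer each piece to the horizontal axis through the centroid using Ī + A·d² with d = y − 125:
  web: d = 0 mm → contributes +18 229 167 mm⁴
  top flange (beyond web): d = 120 mm → contributes +13 111 583 mm⁴
  bottom flange (beyond web): d = -120 mm → contributes +13 111 583 mm⁴
Total I = 44 452 333 mm⁴.

Ix ≈ 4.45 × 10⁷ mm⁴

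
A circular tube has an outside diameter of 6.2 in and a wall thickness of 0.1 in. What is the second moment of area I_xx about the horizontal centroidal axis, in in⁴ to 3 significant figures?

Decompose the section into non-overlapping parts with the origin at the bottom-left of its bounding rectangle.
Outer circle: ⌀6.2, A = 30.191 in², y = 3.1 in, Ī = 72.533 in⁴.
Bore (subtracted): ⌀6, A = 28.274 in², y = 3.1 in, Ī = 63.617 in⁴.
By symmetry the centroid is at mid-height, ȳ = 3.1 in.
All pieces are centred on the horizontal centroidal axis, so I = ΣĪ (holes subtracted) = 8.9159 in⁴.

I_xx ≈ 8.92 in⁴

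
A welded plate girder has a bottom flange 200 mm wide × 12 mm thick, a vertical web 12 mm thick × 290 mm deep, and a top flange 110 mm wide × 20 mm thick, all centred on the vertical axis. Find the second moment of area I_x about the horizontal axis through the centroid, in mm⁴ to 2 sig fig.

Break the section into simple shapes (no overlaps), measuring from the bottom-left corner of the bounding box.
Bottom plate: 200 × 12, A = 2 400 mm², y = 6 mm, Ī = 28 800 mm⁴.
Web plate: 12 × 290, A = 3 480 mm², y = 157 mm, Ī = 24 389 000 mm⁴.
Top plate: 110 × 20, A = 2 200 mm², y = 312 mm, Ī = 73 333 mm⁴.
Centroid: ȳ = ΣA·y / ΣA = 154.4 mm.
Transfer each piece to the horizontal axis through the centroid using Ī + A·d² with d = y − 154.4:
  bottom plate: d = -148.4 mm → contributes +52 848 392 mm⁴
  web plate: d = 2.649 mm → contributes +24 413 411 mm⁴
  top plate: d = 157.6 mm → contributes +54 750 053 mm⁴
Total I = 132 011 855 mm⁴.

I_x ≈ 1.3 × 10⁸ mm⁴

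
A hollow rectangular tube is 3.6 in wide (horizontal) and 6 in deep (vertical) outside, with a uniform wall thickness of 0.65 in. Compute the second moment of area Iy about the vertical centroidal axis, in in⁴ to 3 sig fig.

Iy ≈ 18.6 in⁴

Split into non-overlapping primitives; take the origin at the lower-left of the bounding box.
Outer rectangle: 3.6 × 6, A = 21.6 in², x = 1.8 in, Ī = 23.328 in⁴.
Inner void (subtracted): 2.3 × 4.7, A = 10.81 in², x = 1.8 in, Ī = 4.7654 in⁴.
By symmetry the centroid is at mid-width, x̄ = 1.8 in.
All pieces are centred on the vertical centroidal axis, so I = ΣĪ (holes subtracted) = 18.563 in⁴.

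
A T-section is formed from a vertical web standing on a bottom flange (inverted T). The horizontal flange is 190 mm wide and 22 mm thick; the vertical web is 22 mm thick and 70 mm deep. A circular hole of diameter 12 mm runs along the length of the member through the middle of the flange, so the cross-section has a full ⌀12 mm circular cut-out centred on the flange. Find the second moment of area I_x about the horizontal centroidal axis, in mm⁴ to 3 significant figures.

I_x ≈ 3.16 × 10⁶ mm⁴

Decompose the section into non-overlapping parts with the origin at the bottom-left of its bounding rectangle.
Flange: 190 × 22, A = 4 180 mm², y = 11 mm, Ī = 168 593 mm⁴.
Web: 22 × 70, A = 1 540 mm², y = 57 mm, Ī = 628 833 mm⁴.
Hole (subtracted): ⌀12, A = 113.1 mm², y = 11 mm, Ī = 1017.9 mm⁴.
Centroid: ȳ = ΣA·y / ΣA = 23.634 mm.
Transfer each piece to the horizontal centroidal axis using Ī + A·d² with d = y − 23.634:
  flange: d = -12.634 mm → contributes +835 841 mm⁴
  web: d = 33.366 mm → contributes +2 343 256 mm⁴
  hole: d = -12.634 mm → contributes −19 071 mm⁴
Total I = 3 160 026 mm⁴.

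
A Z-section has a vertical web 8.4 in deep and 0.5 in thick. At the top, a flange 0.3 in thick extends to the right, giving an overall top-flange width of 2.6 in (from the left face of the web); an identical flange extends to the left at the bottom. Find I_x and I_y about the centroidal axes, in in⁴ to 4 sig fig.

I_x ≈ 45.37 in⁴, I_y ≈ 2.680 in⁴

Decompose the section into non-overlapping parts with the origin at the bottom-left of its bounding rectangle.
Web: 0.5 × 8.4, A = 4.2 in², y = 4.2 in, Ī = 24.696 in⁴.
Top flange (beyond web): 2.1 × 0.3, A = 0.63 in², y = 8.25 in, Ī = 0.004725 in⁴.
Bottom flange (beyond web): 2.1 × 0.3, A = 0.63 in², y = 0.15 in, Ī = 0.004725 in⁴.
Centroid: ȳ = ΣA·y / ΣA = 4.2 in.
Transfer each piece to the centroidal x-axis using Ī + A·d² with d = y − 4.2:
  web: d = 0 in → contributes +24.696 in⁴
  top flange (beyond web): d = 4.05 in → contributes +10.3383 in⁴
  bottom flange (beyond web): d = -4.05 in → contributes +10.3383 in⁴
Total I = 45.3726 in⁴.
For the y-axis: x̄ = 2.35 in.
Repeating about the centroidal y-axis gives I_y = 2.67995 in⁴.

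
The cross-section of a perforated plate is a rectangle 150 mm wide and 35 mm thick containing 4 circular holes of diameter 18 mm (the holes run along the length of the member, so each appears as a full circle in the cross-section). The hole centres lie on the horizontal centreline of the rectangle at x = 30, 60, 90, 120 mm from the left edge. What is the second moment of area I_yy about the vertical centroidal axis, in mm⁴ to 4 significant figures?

I_yy ≈ 8.678 × 10⁶ mm⁴

Treat the section as a set of non-overlapping primitives; coordinates are from the bounding-box lower-left.
Plate: 150 × 35, A = 5 250 mm², x = 75 mm, Ī = 9 843 750 mm⁴.
Hole 1 (subtracted): ⌀18, A = 254.469 mm², x = 30 mm, Ī = 5 153 mm⁴.
Hole 2 (subtracted): ⌀18, A = 254.469 mm², x = 60 mm, Ī = 5 153 mm⁴.
Hole 3 (subtracted): ⌀18, A = 254.469 mm², x = 90 mm, Ī = 5 153 mm⁴.
Hole 4 (subtracted): ⌀18, A = 254.469 mm², x = 120 mm, Ī = 5 153 mm⁴.
By symmetry the centroid is at mid-width, x̄ = 75 mm.
Transfer each piece to the vertical centroidal axis using Ī + A·d² with d = x − 75:
  plate: d = 0 mm → contributes +9 843 750 mm⁴
  hole 1: d = -45 mm → contributes −520 453 mm⁴
  hole 2: d = -15 mm → contributes −62408.5 mm⁴
  hole 3: d = 15 mm → contributes −62408.5 mm⁴
  hole 4: d = 45 mm → contributes −520 453 mm⁴
Total I = 8 678 027 mm⁴.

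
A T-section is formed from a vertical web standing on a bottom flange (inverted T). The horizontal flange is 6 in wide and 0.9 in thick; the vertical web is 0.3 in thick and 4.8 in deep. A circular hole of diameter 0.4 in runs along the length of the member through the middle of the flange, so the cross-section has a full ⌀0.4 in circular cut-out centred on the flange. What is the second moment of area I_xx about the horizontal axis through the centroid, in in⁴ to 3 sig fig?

I_xx ≈ 12.3 in⁴

Decompose the section into non-overlapping parts with the origin at the bottom-left of its bounding rectangle.
Flange: 6 × 0.9, A = 5.4 in², y = 0.45 in, Ī = 0.3645 in⁴.
Web: 0.3 × 4.8, A = 1.44 in², y = 3.3 in, Ī = 2.7648 in⁴.
Hole (subtracted): ⌀0.4, A = 0.12566 in², y = 0.45 in, Ī = 0.0012566 in⁴.
Centroid: ȳ = ΣA·y / ΣA = 1.0612 in.
Transfer each piece to the horizontal axis through the centroid using Ī + A·d² with d = y − 1.0612:
  flange: d = -0.61123 in → contributes +2.3819 in⁴
  web: d = 2.2388 in → contributes +9.9822 in⁴
  hole: d = -0.61123 in → contributes −0.048205 in⁴
Total I = 12.316 in⁴.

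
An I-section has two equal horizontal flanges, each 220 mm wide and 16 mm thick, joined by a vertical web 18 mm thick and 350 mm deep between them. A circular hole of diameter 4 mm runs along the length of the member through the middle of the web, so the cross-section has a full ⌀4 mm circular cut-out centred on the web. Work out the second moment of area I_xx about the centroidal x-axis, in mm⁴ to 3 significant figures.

I_xx ≈ 3.00 × 10⁸ mm⁴

Treat the section as a set of non-overlapping primitives; coordinates are from the bounding-box lower-left.
Bottom flange: 220 × 16, A = 3 520 mm², y = 8 mm, Ī = 75 093 mm⁴.
Web: 18 × 350, A = 6 300 mm², y = 191 mm, Ī = 64 312 500 mm⁴.
Top flange: 220 × 16, A = 3 520 mm², y = 374 mm, Ī = 75 093 mm⁴.
Hole (subtracted): ⌀4, A = 12.566 mm², y = 191 mm, Ī = 12.566 mm⁴.
By symmetry the centroid is at mid-height, ȳ = 191 mm.
Transfer each piece to the centroidal x-axis using Ī + A·d² with d = y − 191:
  bottom flange: d = -183 mm → contributes +117 956 373 mm⁴
  web: d = 0 mm → contributes +64 312 500 mm⁴
  top flange: d = 183 mm → contributes +117 956 373 mm⁴
  hole: d = 0 mm → contributes −12.566 mm⁴
Total I = 300 225 234 mm⁴.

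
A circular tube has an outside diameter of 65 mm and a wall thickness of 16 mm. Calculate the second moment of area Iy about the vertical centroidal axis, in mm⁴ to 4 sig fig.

Iy ≈ 8.180 × 10⁵ mm⁴

Split into non-overlapping primitives; take the origin at the lower-left of the bounding box.
Outer circle: ⌀65, A = 3318.31 mm², x = 32.5 mm, Ī = 876 241 mm⁴.
Bore (subtracted): ⌀33, A = 855.299 mm², x = 32.5 mm, Ī = 58213.8 mm⁴.
By symmetry the centroid is at mid-width, x̄ = 32.5 mm.
All pieces are centred on the vertical centroidal axis, so I = ΣĪ (holes subtracted) = 818 027 mm⁴.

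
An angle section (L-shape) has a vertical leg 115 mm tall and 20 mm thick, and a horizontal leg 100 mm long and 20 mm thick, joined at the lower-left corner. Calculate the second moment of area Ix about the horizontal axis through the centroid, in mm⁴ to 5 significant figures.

Ix ≈ 4.7171 × 10⁶ mm⁴

Break the section into simple shapes (no overlaps), measuring from the bottom-left corner of the bounding box.
Vertical leg: 20 × 115, A = 2 300 mm², y = 57.5 mm, Ī = 2 534 792 mm⁴.
Horizontal leg (remainder): 80 × 20, A = 1 600 mm², y = 10 mm, Ī = 53333.33 mm⁴.
Centroid: ȳ = ΣA·y / ΣA = 38.01282 mm.
Transfer each piece to the horizontal axis through the centroid using Ī + A·d² with d = y − 38.01282:
  vertical leg: d = 19.48718 mm → contributes +3 408 217 mm⁴
  horizontal leg (remainder): d = -28.01282 mm → contributes +1 308 882 mm⁴
Total I = 4 717 099 mm⁴.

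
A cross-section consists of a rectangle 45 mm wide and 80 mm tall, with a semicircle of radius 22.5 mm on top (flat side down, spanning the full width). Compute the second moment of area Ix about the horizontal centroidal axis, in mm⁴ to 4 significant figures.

Ix ≈ 3.547 × 10⁶ mm⁴

Split into non-overlapping primitives; take the origin at the lower-left of the bounding box.
Rectangular body: 45 × 80, A = 3 600 mm², y = 40 mm, Ī = 1 920 000 mm⁴.
Semicircular cap: semicircle r = 22.5, A = 795.216 mm², y = 89.5493 mm, Ī = 28129.5 mm⁴.
Centroid: ȳ = ΣA·y / ΣA = 48.9648 mm.
Transfer each piece to the horizontal centroidal axis using Ī + A·d² with d = y − 48.9648:
  rectangular body: d = -8.96483 mm → contributes +2 209 326 mm⁴
  semicircular cap: d = 40.5845 mm → contributes +1 337 928 mm⁴
Total I = 3 547 254 mm⁴.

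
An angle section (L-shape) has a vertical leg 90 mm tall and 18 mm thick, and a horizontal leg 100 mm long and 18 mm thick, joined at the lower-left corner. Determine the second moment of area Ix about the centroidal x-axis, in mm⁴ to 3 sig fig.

Ix ≈ 2.13 × 10⁶ mm⁴

Split into non-overlapping primitives; take the origin at the lower-left of the bounding box.
Vertical leg: 18 × 90, A = 1 620 mm², y = 45 mm, Ī = 1 093 500 mm⁴.
Horizontal leg (remainder): 82 × 18, A = 1 476 mm², y = 9 mm, Ī = 39 852 mm⁴.
Centroid: ȳ = ΣA·y / ΣA = 27.837 mm.
Transfer each piece to the centroidal x-axis using Ī + A·d² with d = y − 27.837:
  vertical leg: d = 17.163 mm → contributes +1 570 689 mm⁴
  horizontal leg (remainder): d = -18.837 mm → contributes +563 597 mm⁴
Total I = 2 134 286 mm⁴.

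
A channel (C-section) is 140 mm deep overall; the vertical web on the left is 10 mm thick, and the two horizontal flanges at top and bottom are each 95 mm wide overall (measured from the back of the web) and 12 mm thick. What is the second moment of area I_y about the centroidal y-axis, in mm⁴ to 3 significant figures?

Split into non-overlapping primitives; take the origin at the lower-left of the bounding box.
Web: 10 × 140, A = 1 400 mm², x = 5 mm, Ī = 11 667 mm⁴.
Top flange (beyond web): 85 × 12, A = 1 020 mm², x = 52.5 mm, Ī = 614 125 mm⁴.
Bottom flange (beyond web): 85 × 12, A = 1 020 mm², x = 52.5 mm, Ī = 614 125 mm⁴.
Centroid: x̄ = ΣA·x / ΣA = 33.169 mm.
Transfer each piece to the centroidal y-axis using Ī + A·d² with d = x − 33.169:
  web: d = -28.169 mm → contributes +1 122 525 mm⁴
  top flange (beyond web): d = 19.331 mm → contributes +995 302 mm⁴
  bottom flange (beyond web): d = 19.331 mm → contributes +995 302 mm⁴
Total I = 3 113 129 mm⁴.

I_y ≈ 3.11 × 10⁶ mm⁴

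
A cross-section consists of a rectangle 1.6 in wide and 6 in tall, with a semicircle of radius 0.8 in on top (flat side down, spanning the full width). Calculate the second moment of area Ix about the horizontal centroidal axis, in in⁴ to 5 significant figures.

Split into non-overlapping primitives; take the origin at the lower-left of the bounding box.
Rectangular body: 1.6 × 6, A = 9.6 in², y = 3 in, Ī = 28.8 in⁴.
Semicircular cap: semicircle r = 0.8, A = 1.00531 in², y = 6.339531 in, Ī = 0.04495645 in⁴.
Centroid: ȳ = ΣA·y / ΣA = 3.316564 in.
Transfer each piece to the horizontal centroidal axis using Ī + A·d² with d = y − 3.316564:
  rectangular body: d = -0.3165643 in → contributes +29.76204 in⁴
  semicircular cap: d = 3.022966 in → contributes +9.231803 in⁴
Total I = 38.99385 in⁴.

Ix ≈ 38.994 in⁴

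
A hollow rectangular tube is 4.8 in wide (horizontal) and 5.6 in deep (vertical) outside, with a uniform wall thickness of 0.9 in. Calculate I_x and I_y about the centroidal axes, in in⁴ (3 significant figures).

Split into non-overlapping primitives; take the origin at the lower-left of the bounding box.
Outer rectangle: 4.8 × 5.6, A = 26.88 in², y = 2.8 in, Ī = 70.246 in⁴.
Inner void (subtracted): 3 × 3.8, A = 11.4 in², y = 2.8 in, Ī = 13.718 in⁴.
By symmetry the centroid is at mid-height, ȳ = 2.8 in.
All pieces are centred on the centroidal x-axis, so I = ΣĪ (holes subtracted) = 56.528 in⁴.
Repeating about the centroidal y-axis gives I_y = 43.06 in⁴.

I_x ≈ 56.5 in⁴, I_y ≈ 43.1 in⁴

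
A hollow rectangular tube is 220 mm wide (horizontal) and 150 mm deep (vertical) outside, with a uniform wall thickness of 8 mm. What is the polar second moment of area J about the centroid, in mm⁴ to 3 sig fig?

Break the section into simple shapes (no overlaps), measuring from the bottom-left corner of the bounding box.
Outer rectangle: 220 × 150, A = 33 000 mm², y = 75 mm, Ī = 61 875 000 mm⁴.
Inner void (subtracted): 204 × 134, A = 27 336 mm², y = 75 mm, Ī = 40 903 768 mm⁴.
By symmetry the centroid is at mid-height, ȳ = 75 mm.
All pieces are centred on the centroidal x-axis, so I = ΣĪ (holes subtracted) = 20 971 232 mm⁴.
Repeating about the centroidal y-axis gives I_y = 38 298 752 mm⁴.
Polar second moment: J = I_x + I_y = 59 269 984 mm⁴.

J ≈ 5.93 × 10⁷ mm⁴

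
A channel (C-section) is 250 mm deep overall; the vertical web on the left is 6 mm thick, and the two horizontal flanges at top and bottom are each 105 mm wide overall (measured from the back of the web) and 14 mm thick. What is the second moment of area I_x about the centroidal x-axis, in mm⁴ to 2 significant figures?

Break the section into simple shapes (no overlaps), measuring from the bottom-left corner of the bounding box.
Web: 6 × 250, A = 1 500 mm², y = 125 mm, Ī = 7 812 500 mm⁴.
Top flange (beyond web): 99 × 14, A = 1 386 mm², y = 243 mm, Ī = 22 638 mm⁴.
Bottom flange (beyond web): 99 × 14, A = 1 386 mm², y = 7 mm, Ī = 22 638 mm⁴.
By symmetry the centroid is at mid-height, ȳ = 125 mm.
Transfer each piece to the centroidal x-axis using Ī + A·d² with d = y − 125:
  web: d = 0 mm → contributes +7 812 500 mm⁴
  top flange (beyond web): d = 118 mm → contributes +19 321 302 mm⁴
  bottom flange (beyond web): d = -118 mm → contributes +19 321 302 mm⁴
Total I = 46 455 104 mm⁴.

I_x ≈ 4.6 × 10⁷ mm⁴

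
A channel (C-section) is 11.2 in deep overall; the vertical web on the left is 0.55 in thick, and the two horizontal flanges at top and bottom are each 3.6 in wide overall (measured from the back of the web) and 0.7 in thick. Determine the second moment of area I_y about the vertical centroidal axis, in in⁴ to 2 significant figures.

I_y ≈ 12 in⁴

Break the section into simple shapes (no overlaps), measuring from the bottom-left corner of the bounding box.
Web: 0.55 × 11.2, A = 6.16 in², x = 0.275 in, Ī = 0.1553 in⁴.
Top flange (beyond web): 3.05 × 0.7, A = 2.135 in², x = 2.075 in, Ī = 1.655 in⁴.
Bottom flange (beyond web): 3.05 × 0.7, A = 2.135 in², x = 2.075 in, Ī = 1.655 in⁴.
Centroid: x̄ = ΣA·x / ΣA = 1.012 in.
Transfer each piece to the vertical centroidal axis using Ī + A·d² with d = x − 1.012:
  web: d = -0.7369 in → contributes +3.5 in⁴
  top flange (beyond web): d = 1.063 in → contributes +4.068 in⁴
  bottom flange (beyond web): d = 1.063 in → contributes +4.068 in⁴
Total I = 11.64 in⁴.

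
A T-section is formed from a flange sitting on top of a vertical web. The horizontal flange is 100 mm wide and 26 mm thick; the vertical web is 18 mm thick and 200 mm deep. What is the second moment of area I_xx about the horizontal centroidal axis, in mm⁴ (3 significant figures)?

Treat the section as a set of non-overlapping primitives; coordinates are from the bounding-box lower-left.
Flange: 100 × 26, A = 2 600 mm², y = 213 mm, Ī = 146 467 mm⁴.
Web: 18 × 200, A = 3 600 mm², y = 100 mm, Ī = 12 000 000 mm⁴.
Centroid: ȳ = ΣA·y / ΣA = 147.39 mm.
Transfer each piece to the horizontal centroidal axis using Ī + A·d² with d = y − 147.39:
  flange: d = 65.613 mm → contributes +11 339 605 mm⁴
  web: d = -47.387 mm → contributes +20 083 933 mm⁴
Total I = 31 423 538 mm⁴.

I_xx ≈ 3.14 × 10⁷ mm⁴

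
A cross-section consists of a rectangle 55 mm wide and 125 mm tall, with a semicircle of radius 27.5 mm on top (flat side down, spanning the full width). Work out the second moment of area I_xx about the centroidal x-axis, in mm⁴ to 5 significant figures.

I_xx ≈ 1.4587 × 10⁷ mm⁴

Treat the section as a set of non-overlapping primitives; coordinates are from the bounding-box lower-left.
Rectangular body: 55 × 125, A = 6 875 mm², y = 62.5 mm, Ī = 8 951 823 mm⁴.
Semicircular cap: semicircle r = 27.5, A = 1187.915 mm², y = 136.6714 mm, Ī = 62771.55 mm⁴.
Centroid: ȳ = ΣA·y / ΣA = 73.42772 mm.
Transfer each piece to the centroidal x-axis using Ī + A·d² with d = y − 73.42772:
  rectangular body: d = -10.92772 mm → contributes +9 772 801 mm⁴
  semicircular cap: d = 63.24365 mm → contributes +4 814 144 mm⁴
Total I = 14 586 945 mm⁴.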